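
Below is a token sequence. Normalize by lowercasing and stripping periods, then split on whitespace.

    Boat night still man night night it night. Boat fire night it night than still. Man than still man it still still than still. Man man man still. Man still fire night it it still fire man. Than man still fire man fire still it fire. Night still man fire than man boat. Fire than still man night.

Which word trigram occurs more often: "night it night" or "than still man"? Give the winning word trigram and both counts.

"than still man" (4 vs 2)

"night it night": 2 occurrences
"than still man": 4 occurrences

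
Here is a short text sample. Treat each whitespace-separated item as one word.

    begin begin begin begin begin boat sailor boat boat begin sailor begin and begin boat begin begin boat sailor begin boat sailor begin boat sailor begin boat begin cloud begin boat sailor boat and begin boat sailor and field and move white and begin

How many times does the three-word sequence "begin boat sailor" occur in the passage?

Scanning the 42 overlapping trigram windows for "begin boat sailor":
  position 5–7: begin boat sailor
  position 17–19: begin boat sailor
  position 20–22: begin boat sailor
  position 23–25: begin boat sailor
  position 30–32: begin boat sailor
  position 35–37: begin boat sailor

6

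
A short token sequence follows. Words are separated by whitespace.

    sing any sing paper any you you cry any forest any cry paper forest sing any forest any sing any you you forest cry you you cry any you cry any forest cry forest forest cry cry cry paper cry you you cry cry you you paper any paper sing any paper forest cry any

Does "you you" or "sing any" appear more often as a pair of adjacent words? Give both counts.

"you you": 5 occurrences
"sing any": 4 occurrences

"you you" (5 vs 4)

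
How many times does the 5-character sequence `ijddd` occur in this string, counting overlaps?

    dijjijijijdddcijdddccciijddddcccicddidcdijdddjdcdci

Sliding a length-5 window over the 51 characters (47 positions):
  position 9–13: ijddd
  position 15–19: ijddd
  position 24–28: ijddd
  position 41–45: ijddd

4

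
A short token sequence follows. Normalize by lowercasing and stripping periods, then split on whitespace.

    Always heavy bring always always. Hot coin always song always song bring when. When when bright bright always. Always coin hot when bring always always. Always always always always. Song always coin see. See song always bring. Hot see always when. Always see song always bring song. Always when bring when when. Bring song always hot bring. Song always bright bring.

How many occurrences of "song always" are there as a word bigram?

7

Scanning the 60 overlapping bigram windows for "song always":
  position 9–10: song always
  position 30–31: song always
  position 35–36: song always
  position 44–45: song always
  position 47–48: song always
  position 54–55: song always
  position 58–59: song always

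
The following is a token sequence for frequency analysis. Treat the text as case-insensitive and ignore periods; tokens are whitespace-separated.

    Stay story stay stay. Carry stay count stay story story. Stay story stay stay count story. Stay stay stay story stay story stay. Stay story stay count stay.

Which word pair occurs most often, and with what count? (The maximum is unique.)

Bigram frequencies (highest first):
  story stay: 7
  stay story: 6
  stay stay: 5
  stay count: 3
  count stay: 2
  stay carry: 1
  … (3 more, each ≤ 1)

"story stay", 7 times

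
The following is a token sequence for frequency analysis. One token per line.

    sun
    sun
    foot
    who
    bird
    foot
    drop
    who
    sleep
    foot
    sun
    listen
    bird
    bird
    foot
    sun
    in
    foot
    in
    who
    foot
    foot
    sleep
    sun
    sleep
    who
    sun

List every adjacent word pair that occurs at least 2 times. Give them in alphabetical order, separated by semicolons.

Bigram counts meeting the condition (at least 2 times):
  bird foot: 2
  foot sun: 2

bird foot; foot sun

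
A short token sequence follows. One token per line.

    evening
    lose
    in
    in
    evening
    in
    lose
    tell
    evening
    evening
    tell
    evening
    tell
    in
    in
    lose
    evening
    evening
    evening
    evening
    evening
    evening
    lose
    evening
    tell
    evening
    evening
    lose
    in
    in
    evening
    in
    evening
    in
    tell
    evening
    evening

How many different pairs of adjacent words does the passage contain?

37 tokens → 36 bigram windows in total.
Repeated bigrams (each contributes count−1 duplicates):
  evening evening: 8
  tell evening: 4
  evening in: 3
  evening lose: 3
  evening tell: 3
  in evening: 3
  in in: 3
  in lose: 2
  … (2 more repeated)
23 duplicate windows → 36 − 23 = 13 distinct.

13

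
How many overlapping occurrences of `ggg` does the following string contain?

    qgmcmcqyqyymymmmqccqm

0

Sliding a length-3 window over the 21 characters (19 positions):
  (no match at any position)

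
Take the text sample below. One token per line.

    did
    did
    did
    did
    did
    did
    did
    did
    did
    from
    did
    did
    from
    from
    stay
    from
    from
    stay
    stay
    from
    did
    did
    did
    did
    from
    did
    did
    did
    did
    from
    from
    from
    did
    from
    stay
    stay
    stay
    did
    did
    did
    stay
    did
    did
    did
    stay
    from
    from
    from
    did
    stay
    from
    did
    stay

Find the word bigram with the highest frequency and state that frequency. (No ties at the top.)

"did did", 19 times

Bigram frequencies (highest first):
  did did: 19
  from did: 6
  from from: 6
  did from: 5
  stay from: 4
  did stay: 4
  … (3 more, each ≤ 3)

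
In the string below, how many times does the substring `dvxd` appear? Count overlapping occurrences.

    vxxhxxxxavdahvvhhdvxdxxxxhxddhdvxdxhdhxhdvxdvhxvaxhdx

3

Sliding a length-4 window over the 53 characters (50 positions):
  position 18–21: dvxd
  position 31–34: dvxd
  position 41–44: dvxd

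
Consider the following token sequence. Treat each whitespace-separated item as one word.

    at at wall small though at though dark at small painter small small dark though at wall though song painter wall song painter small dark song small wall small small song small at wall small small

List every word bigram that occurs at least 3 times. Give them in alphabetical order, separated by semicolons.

at wall; small small; wall small

Bigram counts meeting the condition (at least 3 times):
  at wall: 3
  small small: 3
  wall small: 3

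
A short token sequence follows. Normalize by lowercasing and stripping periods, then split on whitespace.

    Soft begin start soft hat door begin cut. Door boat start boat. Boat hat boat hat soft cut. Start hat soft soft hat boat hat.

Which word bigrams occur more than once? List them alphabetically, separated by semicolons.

Bigram counts meeting the condition (more than once):
  boat hat: 3
  hat boat: 2
  hat soft: 2
  soft hat: 2

boat hat; hat boat; hat soft; soft hat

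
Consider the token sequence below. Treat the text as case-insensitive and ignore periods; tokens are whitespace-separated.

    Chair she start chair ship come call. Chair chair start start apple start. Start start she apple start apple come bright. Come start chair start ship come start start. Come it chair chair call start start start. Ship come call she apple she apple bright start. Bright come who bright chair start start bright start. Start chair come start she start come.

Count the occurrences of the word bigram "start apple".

2

Scanning the 61 overlapping bigram windows for "start apple":
  position 11–12: start apple
  position 18–19: start apple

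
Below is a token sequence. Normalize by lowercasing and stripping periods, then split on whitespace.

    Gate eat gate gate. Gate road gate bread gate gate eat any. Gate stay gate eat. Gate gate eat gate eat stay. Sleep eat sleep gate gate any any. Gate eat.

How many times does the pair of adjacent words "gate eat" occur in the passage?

6

Scanning the 30 overlapping bigram windows for "gate eat":
  position 1–2: gate eat
  position 10–11: gate eat
  position 15–16: gate eat
  position 18–19: gate eat
  position 20–21: gate eat
  position 30–31: gate eat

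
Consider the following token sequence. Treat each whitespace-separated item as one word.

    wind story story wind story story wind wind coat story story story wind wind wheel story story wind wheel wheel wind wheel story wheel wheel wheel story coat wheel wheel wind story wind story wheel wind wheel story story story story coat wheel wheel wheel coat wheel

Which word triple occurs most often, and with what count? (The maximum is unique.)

"story story wind", 4 times

Trigram frequencies (highest first):
  story story wind: 4
  story story story: 3
  wind wheel story: 3
  wind story story: 2
  story wind story: 2
  story wind wind: 2
  … (23 more, each ≤ 2)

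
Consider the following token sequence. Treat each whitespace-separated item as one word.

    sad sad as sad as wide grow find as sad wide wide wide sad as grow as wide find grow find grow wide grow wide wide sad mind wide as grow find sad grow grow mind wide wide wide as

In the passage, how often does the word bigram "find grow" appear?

2

Scanning the 39 overlapping bigram windows for "find grow":
  position 19–20: find grow
  position 21–22: find grow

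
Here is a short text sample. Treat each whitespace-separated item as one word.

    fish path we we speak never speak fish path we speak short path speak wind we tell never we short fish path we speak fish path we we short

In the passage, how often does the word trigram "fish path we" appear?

Scanning the 27 overlapping trigram windows for "fish path we":
  position 1–3: fish path we
  position 8–10: fish path we
  position 21–23: fish path we
  position 25–27: fish path we

4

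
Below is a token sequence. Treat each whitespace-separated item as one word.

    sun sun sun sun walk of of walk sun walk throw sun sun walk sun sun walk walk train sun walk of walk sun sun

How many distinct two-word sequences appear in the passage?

25 tokens → 24 bigram windows in total.
Repeated bigrams (each contributes count−1 duplicates):
  sun sun: 6
  sun walk: 5
  walk sun: 3
  of walk: 2
  walk of: 2
13 duplicate windows → 24 − 13 = 11 distinct.

11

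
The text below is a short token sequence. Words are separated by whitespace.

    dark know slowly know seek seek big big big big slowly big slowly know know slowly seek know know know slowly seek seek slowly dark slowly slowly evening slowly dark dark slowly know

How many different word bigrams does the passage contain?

19

33 tokens → 32 bigram windows in total.
Repeated bigrams (each contributes count−1 duplicates):
  big big: 3
  know know: 3
  know slowly: 3
  slowly know: 3
  big slowly: 2
  dark slowly: 2
  seek seek: 2
  slowly dark: 2
  … (1 more repeated)
13 duplicate windows → 32 − 13 = 19 distinct.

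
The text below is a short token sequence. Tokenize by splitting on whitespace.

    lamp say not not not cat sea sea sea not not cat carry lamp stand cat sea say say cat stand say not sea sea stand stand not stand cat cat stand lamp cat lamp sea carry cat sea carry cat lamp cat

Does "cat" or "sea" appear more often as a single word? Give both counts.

"cat": 10 occurrences
"sea": 8 occurrences

"cat" (10 vs 8)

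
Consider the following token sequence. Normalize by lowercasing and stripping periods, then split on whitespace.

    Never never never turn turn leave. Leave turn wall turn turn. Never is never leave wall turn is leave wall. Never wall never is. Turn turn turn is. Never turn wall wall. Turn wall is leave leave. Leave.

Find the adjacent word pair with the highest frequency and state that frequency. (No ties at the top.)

"turn turn", 4 times

Bigram frequencies (highest first):
  turn turn: 4
  leave leave: 3
  turn wall: 3
  wall turn: 3
  never never: 2
  never turn: 2
  … (14 more, each ≤ 2)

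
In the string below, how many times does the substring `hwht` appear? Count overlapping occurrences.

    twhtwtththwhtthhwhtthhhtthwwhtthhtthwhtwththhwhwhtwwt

Sliding a length-4 window over the 53 characters (50 positions):
  position 10–13: hwht
  position 16–19: hwht
  position 36–39: hwht
  position 47–50: hwht

4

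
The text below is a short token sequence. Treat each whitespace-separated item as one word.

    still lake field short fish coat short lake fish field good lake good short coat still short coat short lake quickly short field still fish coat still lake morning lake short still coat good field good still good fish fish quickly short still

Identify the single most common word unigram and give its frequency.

"short", 8 times

Unigram frequencies (highest first):
  short: 8
  still: 7
  lake: 6
  fish: 5
  coat: 5
  good: 5
  … (3 more, each ≤ 4)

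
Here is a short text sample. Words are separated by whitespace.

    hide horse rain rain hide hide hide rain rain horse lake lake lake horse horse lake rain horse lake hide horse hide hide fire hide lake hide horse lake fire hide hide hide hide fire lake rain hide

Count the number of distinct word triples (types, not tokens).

38 tokens → 36 trigram windows in total.
Repeated trigrams (each contributes count−1 duplicates):
  hide hide hide: 3
  hide hide fire: 2
  lake hide horse: 2
  rain horse lake: 2
5 duplicate windows → 36 − 5 = 31 distinct.

31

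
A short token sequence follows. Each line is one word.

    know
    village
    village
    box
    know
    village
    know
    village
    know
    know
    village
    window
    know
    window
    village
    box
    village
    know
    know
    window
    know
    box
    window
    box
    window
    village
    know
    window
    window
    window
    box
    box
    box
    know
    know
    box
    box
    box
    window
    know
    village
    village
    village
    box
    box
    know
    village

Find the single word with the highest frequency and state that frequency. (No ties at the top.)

"know", 14 times

Unigram frequencies (highest first):
  know: 14
  village: 12
  box: 12
  window: 9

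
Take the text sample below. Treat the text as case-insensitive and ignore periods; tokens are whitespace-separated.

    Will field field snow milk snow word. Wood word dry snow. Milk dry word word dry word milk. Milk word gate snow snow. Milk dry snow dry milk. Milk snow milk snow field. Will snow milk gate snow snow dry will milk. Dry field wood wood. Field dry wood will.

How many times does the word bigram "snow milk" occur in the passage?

Scanning the 49 overlapping bigram windows for "snow milk":
  position 4–5: snow milk
  position 11–12: snow milk
  position 23–24: snow milk
  position 30–31: snow milk
  position 35–36: snow milk

5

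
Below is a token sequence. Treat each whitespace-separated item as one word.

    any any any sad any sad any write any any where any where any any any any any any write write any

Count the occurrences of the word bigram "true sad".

0

Scanning the 21 overlapping bigram windows for "true sad":
  (none found)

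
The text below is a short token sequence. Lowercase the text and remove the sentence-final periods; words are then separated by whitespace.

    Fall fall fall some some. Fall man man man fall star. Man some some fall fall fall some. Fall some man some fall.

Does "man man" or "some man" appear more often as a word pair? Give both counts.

"man man": 2 occurrences
"some man": 1 occurrence

"man man" (2 vs 1)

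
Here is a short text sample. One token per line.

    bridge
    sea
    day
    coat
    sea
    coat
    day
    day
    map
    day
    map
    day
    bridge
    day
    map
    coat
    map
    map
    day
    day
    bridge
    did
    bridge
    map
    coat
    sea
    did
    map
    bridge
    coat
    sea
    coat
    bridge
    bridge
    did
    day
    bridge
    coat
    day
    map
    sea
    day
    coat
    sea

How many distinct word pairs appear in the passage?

44 tokens → 43 bigram windows in total.
Repeated bigrams (each contributes count−1 duplicates):
  coat sea: 4
  day map: 4
  day bridge: 3
  map day: 3
  bridge coat: 2
  bridge did: 2
  coat day: 2
  day coat: 2
  … (4 more repeated)
18 duplicate windows → 43 − 18 = 25 distinct.

25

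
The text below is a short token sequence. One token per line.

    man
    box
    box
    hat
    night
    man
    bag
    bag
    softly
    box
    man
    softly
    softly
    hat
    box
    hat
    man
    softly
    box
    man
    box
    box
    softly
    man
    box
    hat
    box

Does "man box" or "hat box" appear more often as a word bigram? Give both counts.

"man box": 3 occurrences
"hat box": 2 occurrences

"man box" (3 vs 2)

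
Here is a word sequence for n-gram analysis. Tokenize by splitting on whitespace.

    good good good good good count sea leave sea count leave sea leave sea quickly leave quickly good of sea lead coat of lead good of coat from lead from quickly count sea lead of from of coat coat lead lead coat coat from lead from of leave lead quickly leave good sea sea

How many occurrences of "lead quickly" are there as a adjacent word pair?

1

Scanning the 53 overlapping bigram windows for "lead quickly":
  position 49–50: lead quickly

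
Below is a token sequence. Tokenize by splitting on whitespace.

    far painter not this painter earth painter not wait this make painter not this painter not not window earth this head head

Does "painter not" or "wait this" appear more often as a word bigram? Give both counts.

"painter not" (4 vs 1)

"painter not": 4 occurrences
"wait this": 1 occurrence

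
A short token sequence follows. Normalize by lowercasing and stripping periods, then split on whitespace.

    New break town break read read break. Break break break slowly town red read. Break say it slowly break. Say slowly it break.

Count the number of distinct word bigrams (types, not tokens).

18

23 tokens → 22 bigram windows in total.
Repeated bigrams (each contributes count−1 duplicates):
  break break: 3
  break say: 2
  read break: 2
4 duplicate windows → 22 − 4 = 18 distinct.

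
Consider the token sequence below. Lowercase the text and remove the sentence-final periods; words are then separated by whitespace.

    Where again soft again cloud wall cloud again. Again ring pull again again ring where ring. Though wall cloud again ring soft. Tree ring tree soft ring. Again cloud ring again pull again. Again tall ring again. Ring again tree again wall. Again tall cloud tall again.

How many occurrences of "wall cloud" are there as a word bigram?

Scanning the 46 overlapping bigram windows for "wall cloud":
  position 6–7: wall cloud
  position 18–19: wall cloud

2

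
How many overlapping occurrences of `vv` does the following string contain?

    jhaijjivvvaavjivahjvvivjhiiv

3

Sliding a length-2 window over the 28 characters (27 positions):
  position 8–9: vv
  position 9–10: vv
  position 20–21: vv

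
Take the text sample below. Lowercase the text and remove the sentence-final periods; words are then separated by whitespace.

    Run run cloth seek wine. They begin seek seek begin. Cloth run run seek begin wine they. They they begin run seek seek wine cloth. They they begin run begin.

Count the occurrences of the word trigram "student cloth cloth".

Scanning the 28 overlapping trigram windows for "student cloth cloth":
  (none found)

0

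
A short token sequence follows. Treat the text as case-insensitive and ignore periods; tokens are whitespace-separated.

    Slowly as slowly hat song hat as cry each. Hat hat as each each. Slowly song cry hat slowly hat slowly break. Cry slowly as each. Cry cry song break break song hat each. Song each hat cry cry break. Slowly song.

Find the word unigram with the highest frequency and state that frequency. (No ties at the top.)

Unigram frequencies (highest first):
  hat: 8
  slowly: 7
  cry: 7
  song: 6
  each: 6
  as: 4
  … (1 more, each ≤ 4)

"hat", 8 times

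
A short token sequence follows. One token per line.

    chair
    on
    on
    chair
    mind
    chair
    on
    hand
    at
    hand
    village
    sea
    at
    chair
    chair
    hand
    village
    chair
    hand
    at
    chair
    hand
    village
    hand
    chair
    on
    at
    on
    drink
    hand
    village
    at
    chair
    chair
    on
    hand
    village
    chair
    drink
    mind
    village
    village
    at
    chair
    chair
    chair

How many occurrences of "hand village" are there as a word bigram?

Scanning the 45 overlapping bigram windows for "hand village":
  position 10–11: hand village
  position 16–17: hand village
  position 22–23: hand village
  position 30–31: hand village
  position 36–37: hand village

5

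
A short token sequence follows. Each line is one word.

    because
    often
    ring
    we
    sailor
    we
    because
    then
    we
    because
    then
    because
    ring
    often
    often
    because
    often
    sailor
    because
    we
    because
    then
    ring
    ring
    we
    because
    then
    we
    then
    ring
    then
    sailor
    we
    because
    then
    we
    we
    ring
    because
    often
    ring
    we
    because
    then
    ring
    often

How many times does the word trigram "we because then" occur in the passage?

6

Scanning the 44 overlapping trigram windows for "we because then":
  position 6–8: we because then
  position 9–11: we because then
  position 20–22: we because then
  position 25–27: we because then
  position 33–35: we because then
  position 42–44: we because then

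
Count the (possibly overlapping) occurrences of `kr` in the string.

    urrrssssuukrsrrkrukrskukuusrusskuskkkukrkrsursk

5

Sliding a length-2 window over the 47 characters (46 positions):
  position 11–12: kr
  position 16–17: kr
  position 19–20: kr
  position 39–40: kr
  position 41–42: kr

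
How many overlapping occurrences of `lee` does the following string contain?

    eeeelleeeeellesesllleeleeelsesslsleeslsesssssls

Sliding a length-3 window over the 47 characters (45 positions):
  position 6–8: lee
  position 20–22: lee
  position 23–25: lee
  position 34–36: lee

4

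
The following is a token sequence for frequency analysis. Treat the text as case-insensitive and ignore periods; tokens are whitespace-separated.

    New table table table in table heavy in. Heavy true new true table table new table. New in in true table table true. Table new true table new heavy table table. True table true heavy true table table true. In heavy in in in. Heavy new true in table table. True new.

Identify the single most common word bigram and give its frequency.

Bigram frequencies (highest first):
  table table: 7
  true table: 6
  table true: 5
  table new: 4
  in heavy: 3
  new true: 3
  … (15 more, each ≤ 3)

"table table", 7 times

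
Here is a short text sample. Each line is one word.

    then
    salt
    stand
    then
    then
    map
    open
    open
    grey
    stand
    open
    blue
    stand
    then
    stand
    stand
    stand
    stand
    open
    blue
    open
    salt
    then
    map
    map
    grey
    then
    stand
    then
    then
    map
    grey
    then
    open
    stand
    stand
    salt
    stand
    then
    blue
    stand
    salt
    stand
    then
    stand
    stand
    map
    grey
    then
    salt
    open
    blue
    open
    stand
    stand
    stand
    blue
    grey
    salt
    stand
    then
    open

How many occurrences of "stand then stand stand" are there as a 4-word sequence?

2

Scanning the 59 overlapping 4-gram windows for "stand then stand stand":
  position 13–16: stand then stand stand
  position 43–46: stand then stand stand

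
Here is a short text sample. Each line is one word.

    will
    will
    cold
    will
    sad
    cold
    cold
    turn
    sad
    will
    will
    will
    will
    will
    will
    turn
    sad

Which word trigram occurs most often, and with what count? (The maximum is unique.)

"will will will", 4 times

Trigram frequencies (highest first):
  will will will: 4
  will will cold: 1
  will cold will: 1
  cold will sad: 1
  will sad cold: 1
  sad cold cold: 1
  … (6 more, each ≤ 1)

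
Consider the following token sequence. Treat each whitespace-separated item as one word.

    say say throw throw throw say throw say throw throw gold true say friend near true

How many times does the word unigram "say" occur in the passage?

5

Scanning the 16 tokens for "say":
  position 1: say
  position 2: say
  position 6: say
  position 8: say
  position 13: say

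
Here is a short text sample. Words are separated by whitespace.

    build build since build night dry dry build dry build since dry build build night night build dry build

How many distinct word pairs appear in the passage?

19 tokens → 18 bigram windows in total.
Repeated bigrams (each contributes count−1 duplicates):
  dry build: 4
  build build: 2
  build dry: 2
  build night: 2
  build since: 2
7 duplicate windows → 18 − 7 = 11 distinct.

11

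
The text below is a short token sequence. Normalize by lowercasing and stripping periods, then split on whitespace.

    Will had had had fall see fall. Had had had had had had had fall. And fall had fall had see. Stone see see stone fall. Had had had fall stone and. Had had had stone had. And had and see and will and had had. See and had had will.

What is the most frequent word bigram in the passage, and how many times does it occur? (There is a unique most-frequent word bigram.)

Bigram frequencies (highest first):
  had had: 14
  had fall: 4
  fall had: 4
  and had: 4
  had see: 2
  see stone: 2
  … (18 more, each ≤ 2)

"had had", 14 times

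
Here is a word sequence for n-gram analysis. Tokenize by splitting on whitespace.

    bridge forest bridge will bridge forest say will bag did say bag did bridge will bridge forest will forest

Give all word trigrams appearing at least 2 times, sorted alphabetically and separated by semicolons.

bridge will bridge; will bridge forest

Trigram counts meeting the condition (at least 2 times):
  bridge will bridge: 2
  will bridge forest: 2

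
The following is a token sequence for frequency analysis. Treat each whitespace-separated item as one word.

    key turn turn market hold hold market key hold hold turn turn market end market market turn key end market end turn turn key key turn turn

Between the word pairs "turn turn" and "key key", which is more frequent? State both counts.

"turn turn": 4 occurrences
"key key": 1 occurrence

"turn turn" (4 vs 1)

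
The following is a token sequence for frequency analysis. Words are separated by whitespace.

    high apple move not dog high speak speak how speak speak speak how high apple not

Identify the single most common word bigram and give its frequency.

Bigram frequencies (highest first):
  speak speak: 3
  high apple: 2
  speak how: 2
  apple move: 1
  move not: 1
  not dog: 1
  … (5 more, each ≤ 1)

"speak speak", 3 times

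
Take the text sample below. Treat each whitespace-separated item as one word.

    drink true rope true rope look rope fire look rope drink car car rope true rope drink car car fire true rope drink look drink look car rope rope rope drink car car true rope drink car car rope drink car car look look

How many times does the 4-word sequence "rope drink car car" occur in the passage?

5

Scanning the 41 overlapping 4-gram windows for "rope drink car car":
  position 10–13: rope drink car car
  position 16–19: rope drink car car
  position 30–33: rope drink car car
  position 35–38: rope drink car car
  position 39–42: rope drink car car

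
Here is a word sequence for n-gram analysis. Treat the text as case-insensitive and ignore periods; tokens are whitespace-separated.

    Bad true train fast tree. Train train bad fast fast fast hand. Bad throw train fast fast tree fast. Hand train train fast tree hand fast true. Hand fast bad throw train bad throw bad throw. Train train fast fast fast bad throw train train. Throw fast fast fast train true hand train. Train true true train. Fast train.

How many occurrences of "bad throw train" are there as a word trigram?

Scanning the 57 overlapping trigram windows for "bad throw train":
  position 13–15: bad throw train
  position 30–32: bad throw train
  position 35–37: bad throw train
  position 42–44: bad throw train

4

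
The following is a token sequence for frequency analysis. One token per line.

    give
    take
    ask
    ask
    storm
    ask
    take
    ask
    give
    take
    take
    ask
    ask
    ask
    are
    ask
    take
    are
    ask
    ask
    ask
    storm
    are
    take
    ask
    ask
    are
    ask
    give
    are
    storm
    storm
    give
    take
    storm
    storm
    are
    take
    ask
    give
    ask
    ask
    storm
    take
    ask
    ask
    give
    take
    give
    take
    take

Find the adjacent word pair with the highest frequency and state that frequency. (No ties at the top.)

Bigram frequencies (highest first):
  ask ask: 8
  take ask: 6
  give take: 5
  ask give: 4
  ask storm: 3
  are ask: 3
  … (15 more, each ≤ 2)

"ask ask", 8 times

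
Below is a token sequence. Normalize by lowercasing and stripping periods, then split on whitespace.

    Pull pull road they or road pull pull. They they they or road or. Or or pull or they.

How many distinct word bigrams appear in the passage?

19 tokens → 18 bigram windows in total.
Repeated bigrams (each contributes count−1 duplicates):
  or or: 2
  or road: 2
  pull pull: 2
  they or: 2
  they they: 2
5 duplicate windows → 18 − 5 = 13 distinct.

13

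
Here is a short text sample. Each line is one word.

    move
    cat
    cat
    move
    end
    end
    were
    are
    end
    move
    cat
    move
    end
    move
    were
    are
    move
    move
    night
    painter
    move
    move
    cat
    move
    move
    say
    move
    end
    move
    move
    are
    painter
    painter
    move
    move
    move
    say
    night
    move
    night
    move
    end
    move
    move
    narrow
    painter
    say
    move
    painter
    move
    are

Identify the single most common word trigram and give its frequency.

"move end move", 3 times

Trigram frequencies (highest first):
  move end move: 3
  cat move end: 2
  move cat move: 2
  painter move move: 2
  move move say: 2
  end move move: 2
  … (36 more, each ≤ 1)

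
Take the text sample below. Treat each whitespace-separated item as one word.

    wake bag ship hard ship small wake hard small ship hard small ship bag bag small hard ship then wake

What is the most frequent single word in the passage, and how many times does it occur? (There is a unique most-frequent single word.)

Unigram frequencies (highest first):
  ship: 5
  hard: 4
  small: 4
  wake: 3
  bag: 3
  then: 1

"ship", 5 times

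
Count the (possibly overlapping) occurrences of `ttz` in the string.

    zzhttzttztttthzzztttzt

Sliding a length-3 window over the 22 characters (20 positions):
  position 4–6: ttz
  position 7–9: ttz
  position 19–21: ttz

3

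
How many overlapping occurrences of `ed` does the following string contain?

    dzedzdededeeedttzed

5

Sliding a length-2 window over the 19 characters (18 positions):
  position 3–4: ed
  position 7–8: ed
  position 9–10: ed
  position 13–14: ed
  position 18–19: ed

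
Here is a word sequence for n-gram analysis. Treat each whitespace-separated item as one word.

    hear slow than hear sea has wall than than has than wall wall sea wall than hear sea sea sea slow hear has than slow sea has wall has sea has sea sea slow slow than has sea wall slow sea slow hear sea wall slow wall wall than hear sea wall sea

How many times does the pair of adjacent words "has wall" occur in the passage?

Scanning the 52 overlapping bigram windows for "has wall":
  position 6–7: has wall
  position 27–28: has wall

2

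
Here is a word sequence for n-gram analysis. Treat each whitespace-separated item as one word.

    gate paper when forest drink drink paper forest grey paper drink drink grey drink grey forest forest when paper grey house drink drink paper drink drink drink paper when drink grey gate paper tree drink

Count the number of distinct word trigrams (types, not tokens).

30

35 tokens → 33 trigram windows in total.
Repeated trigrams (each contributes count−1 duplicates):
  drink drink paper: 3
  paper drink drink: 2
3 duplicate windows → 33 − 3 = 30 distinct.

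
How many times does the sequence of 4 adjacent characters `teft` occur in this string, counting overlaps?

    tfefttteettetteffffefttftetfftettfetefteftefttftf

Sliding a length-4 window over the 49 characters (46 positions):
  position 36–39: teft
  position 39–42: teft
  position 42–45: teft

3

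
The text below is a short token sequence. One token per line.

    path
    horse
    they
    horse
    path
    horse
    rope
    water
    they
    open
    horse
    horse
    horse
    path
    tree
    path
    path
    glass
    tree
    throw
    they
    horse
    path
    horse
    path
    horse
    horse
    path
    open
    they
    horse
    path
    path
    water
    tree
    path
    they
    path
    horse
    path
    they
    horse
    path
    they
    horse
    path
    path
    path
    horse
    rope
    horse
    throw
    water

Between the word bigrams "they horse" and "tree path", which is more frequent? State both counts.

"they horse": 5 occurrences
"tree path": 2 occurrences

"they horse" (5 vs 2)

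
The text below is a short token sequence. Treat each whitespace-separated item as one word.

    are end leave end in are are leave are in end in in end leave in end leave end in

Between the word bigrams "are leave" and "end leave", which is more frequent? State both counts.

"are leave": 1 occurrence
"end leave": 3 occurrences

"end leave" (3 vs 1)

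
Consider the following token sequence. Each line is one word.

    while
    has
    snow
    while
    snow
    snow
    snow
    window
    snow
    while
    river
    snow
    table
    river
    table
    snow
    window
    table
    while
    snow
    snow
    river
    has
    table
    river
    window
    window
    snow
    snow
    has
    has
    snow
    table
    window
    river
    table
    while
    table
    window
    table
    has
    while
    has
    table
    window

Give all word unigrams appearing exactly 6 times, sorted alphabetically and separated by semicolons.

Unigram counts meeting the condition (exactly 6 times):
  has: 6
  while: 6

has; while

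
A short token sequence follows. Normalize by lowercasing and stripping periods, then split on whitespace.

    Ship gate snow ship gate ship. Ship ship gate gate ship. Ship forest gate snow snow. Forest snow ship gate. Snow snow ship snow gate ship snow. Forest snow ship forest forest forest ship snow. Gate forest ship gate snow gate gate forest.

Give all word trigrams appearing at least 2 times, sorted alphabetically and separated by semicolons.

forest snow ship; gate ship ship; gate snow snow; ship gate snow; ship snow gate; snow forest snow; snow ship gate

Trigram counts meeting the condition (at least 2 times):
  forest snow ship: 2
  gate ship ship: 2
  gate snow snow: 2
  ship gate snow: 3
  ship snow gate: 2
  snow forest snow: 2
  snow ship gate: 2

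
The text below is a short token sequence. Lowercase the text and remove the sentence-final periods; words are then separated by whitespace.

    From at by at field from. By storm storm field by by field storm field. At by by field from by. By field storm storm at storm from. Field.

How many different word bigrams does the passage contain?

29 tokens → 28 bigram windows in total.
Repeated bigrams (each contributes count−1 duplicates):
  by by: 3
  by field: 3
  at by: 2
  field from: 2
  field storm: 2
  from by: 2
  storm field: 2
  storm storm: 2
10 duplicate windows → 28 − 10 = 18 distinct.

18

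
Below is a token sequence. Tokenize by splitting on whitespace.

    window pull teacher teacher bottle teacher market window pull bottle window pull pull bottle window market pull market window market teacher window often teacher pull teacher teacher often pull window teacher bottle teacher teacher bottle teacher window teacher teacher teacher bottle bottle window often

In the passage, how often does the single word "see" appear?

0

Scanning the 44 tokens for "see":
  (none found)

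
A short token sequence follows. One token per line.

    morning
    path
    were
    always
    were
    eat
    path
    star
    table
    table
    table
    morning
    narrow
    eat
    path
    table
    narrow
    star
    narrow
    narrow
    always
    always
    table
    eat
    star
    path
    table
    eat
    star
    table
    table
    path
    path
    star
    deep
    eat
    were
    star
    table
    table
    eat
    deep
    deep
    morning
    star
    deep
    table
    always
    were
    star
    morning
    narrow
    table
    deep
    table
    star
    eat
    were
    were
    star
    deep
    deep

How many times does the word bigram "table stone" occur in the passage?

0

Scanning the 61 overlapping bigram windows for "table stone":
  (none found)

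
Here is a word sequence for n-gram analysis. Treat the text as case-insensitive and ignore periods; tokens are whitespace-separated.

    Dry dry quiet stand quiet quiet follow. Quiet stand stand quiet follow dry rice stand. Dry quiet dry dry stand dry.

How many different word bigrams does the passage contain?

21 tokens → 20 bigram windows in total.
Repeated bigrams (each contributes count−1 duplicates):
  dry dry: 2
  dry quiet: 2
  quiet follow: 2
  quiet stand: 2
  stand dry: 2
  stand quiet: 2
6 duplicate windows → 20 − 6 = 14 distinct.

14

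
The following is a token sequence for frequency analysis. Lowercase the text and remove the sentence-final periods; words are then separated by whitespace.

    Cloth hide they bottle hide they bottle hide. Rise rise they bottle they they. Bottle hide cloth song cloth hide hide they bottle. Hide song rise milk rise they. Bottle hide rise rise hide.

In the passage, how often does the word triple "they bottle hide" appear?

5

Scanning the 32 overlapping trigram windows for "they bottle hide":
  position 3–5: they bottle hide
  position 6–8: they bottle hide
  position 14–16: they bottle hide
  position 22–24: they bottle hide
  position 29–31: they bottle hide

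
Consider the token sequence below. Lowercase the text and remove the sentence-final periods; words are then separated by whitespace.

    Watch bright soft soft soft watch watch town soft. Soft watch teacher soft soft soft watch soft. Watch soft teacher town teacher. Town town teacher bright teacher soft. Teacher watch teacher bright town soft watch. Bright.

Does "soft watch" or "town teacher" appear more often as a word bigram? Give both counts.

"soft watch": 5 occurrences
"town teacher": 2 occurrences

"soft watch" (5 vs 2)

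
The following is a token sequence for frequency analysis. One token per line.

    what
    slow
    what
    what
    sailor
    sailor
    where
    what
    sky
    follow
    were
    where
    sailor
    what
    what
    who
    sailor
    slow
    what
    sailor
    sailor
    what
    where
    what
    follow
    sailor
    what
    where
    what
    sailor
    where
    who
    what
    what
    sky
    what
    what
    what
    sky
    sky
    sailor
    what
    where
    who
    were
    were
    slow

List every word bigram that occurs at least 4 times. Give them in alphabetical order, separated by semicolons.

sailor what; what what

Bigram counts meeting the condition (at least 4 times):
  sailor what: 4
  what what: 5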